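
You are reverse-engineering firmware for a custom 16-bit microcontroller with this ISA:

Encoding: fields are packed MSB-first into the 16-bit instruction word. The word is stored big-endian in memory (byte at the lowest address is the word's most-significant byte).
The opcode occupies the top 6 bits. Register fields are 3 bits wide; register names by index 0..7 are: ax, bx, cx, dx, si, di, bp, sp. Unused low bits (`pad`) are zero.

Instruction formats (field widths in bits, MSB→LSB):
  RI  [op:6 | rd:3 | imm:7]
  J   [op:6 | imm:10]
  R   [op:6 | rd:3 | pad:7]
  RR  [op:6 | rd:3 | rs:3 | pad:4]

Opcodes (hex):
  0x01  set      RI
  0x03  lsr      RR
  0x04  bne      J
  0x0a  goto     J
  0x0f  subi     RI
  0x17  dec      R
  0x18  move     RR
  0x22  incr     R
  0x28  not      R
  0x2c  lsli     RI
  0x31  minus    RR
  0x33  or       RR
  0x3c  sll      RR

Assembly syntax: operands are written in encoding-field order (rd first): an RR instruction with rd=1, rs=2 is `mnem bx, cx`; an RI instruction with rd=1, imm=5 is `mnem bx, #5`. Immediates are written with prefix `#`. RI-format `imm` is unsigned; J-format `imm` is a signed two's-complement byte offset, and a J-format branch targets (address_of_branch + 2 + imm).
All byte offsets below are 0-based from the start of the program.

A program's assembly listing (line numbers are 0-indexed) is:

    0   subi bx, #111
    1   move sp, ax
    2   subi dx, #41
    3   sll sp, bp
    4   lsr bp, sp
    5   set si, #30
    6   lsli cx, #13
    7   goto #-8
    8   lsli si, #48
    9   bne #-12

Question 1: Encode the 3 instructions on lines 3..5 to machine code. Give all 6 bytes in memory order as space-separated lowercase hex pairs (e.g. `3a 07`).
f3 e0 0f 70 06 1e

L3: sll op=0x3c:6|rd=7:3|rs=6:3|pad=0:4 ⇒ 0xf3e0 ⇒ big f3 e0
L4: lsr op=0x3:6|rd=6:3|rs=7:3|pad=0:4 ⇒ 0x0f70 ⇒ big 0f 70
L5: set op=0x1:6|rd=4:3|imm=30:7 ⇒ 0x061e ⇒ big 06 1e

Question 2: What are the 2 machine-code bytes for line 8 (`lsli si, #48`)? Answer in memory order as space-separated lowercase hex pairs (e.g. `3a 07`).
L8: lsli op=0x2c:6|rd=4:3|imm=48:7 ⇒ 0xb230 ⇒ big b2 30

b2 30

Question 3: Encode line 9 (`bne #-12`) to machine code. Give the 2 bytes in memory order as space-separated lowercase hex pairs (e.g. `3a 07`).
L9: bne op=0x4:6|imm=-12:10 ⇒ 0x13f4 ⇒ big 13 f4

13 f4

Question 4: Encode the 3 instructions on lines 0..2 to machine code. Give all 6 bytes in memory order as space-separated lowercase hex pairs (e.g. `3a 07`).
3c ef 63 80 3d a9

L0: subi op=0xf:6|rd=1:3|imm=111:7 ⇒ 0x3cef ⇒ big 3c ef
L1: move op=0x18:6|rd=7:3|rs=0:3|pad=0:4 ⇒ 0x6380 ⇒ big 63 80
L2: subi op=0xf:6|rd=3:3|imm=41:7 ⇒ 0x3da9 ⇒ big 3d a9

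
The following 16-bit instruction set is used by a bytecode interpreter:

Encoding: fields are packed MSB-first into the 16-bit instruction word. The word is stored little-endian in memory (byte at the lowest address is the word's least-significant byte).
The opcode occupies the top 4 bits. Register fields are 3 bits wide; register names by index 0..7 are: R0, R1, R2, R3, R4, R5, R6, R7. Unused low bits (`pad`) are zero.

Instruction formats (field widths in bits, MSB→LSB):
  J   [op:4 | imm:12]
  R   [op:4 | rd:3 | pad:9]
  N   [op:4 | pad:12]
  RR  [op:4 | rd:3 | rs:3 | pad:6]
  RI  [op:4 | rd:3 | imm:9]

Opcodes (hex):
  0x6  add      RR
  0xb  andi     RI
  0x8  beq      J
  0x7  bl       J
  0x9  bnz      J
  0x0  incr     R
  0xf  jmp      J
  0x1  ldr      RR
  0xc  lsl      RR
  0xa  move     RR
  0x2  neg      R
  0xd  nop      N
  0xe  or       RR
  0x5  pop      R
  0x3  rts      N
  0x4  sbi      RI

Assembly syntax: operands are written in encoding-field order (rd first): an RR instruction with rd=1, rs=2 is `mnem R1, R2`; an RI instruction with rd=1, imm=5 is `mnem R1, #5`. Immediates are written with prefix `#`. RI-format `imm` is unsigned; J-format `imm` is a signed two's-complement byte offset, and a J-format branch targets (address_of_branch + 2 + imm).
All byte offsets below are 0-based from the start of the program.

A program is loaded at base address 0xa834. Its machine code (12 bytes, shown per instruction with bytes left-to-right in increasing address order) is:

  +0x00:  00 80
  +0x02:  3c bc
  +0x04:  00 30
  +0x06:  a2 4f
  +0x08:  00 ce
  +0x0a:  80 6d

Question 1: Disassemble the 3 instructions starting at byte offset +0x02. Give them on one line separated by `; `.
+0x02: 3c bc ⇒ word 0xbc3c (little)
  op=0xbc3c>>12=0xb ⇒ andi (RI)
  rd@[11:9]=0x6 ⇒ R6
  imm@[8:0]=0x3c ⇒ #60
+0x04: 00 30 ⇒ word 0x3000 (little)
  op=0x3000>>12=0x3 ⇒ rts (N)
+0x06: a2 4f ⇒ word 0x4fa2 (little)
  op=0x4fa2>>12=0x4 ⇒ sbi (RI)
  rd@[11:9]=0x7 ⇒ R7
  imm@[8:0]=0x1a2 ⇒ #418

andi R6, #60; rts; sbi R7, #418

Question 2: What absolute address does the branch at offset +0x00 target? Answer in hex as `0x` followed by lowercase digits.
[00] 00 80 → 0x8000
  op=0x8000>>12=0x8 ⇒ beq (J)
  [11:0] imm=0 = #0
  target = base 0xa834 + off 0x00 + 2 + imm 0 = 0xa836

0xa836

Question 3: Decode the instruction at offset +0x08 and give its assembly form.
[08] 00 ce → 0xce00
  top 4b → 0xc → lsl [RR]
  rd: (w>>9)&0x7=0x7 → R7
  rs: (w>>6)&0x7=0x0 → R0

lsl R7, R0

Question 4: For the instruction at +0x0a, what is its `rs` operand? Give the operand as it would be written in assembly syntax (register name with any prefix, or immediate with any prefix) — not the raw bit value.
+0x0a: 80 6d ⇒ word 0x6d80 (little)
  opcode bits[15:12]=0x6: add/RR
  rd@[11:9]=0x6 ⇒ R6
  rs@[8:6]=0x6 ⇒ R6

R6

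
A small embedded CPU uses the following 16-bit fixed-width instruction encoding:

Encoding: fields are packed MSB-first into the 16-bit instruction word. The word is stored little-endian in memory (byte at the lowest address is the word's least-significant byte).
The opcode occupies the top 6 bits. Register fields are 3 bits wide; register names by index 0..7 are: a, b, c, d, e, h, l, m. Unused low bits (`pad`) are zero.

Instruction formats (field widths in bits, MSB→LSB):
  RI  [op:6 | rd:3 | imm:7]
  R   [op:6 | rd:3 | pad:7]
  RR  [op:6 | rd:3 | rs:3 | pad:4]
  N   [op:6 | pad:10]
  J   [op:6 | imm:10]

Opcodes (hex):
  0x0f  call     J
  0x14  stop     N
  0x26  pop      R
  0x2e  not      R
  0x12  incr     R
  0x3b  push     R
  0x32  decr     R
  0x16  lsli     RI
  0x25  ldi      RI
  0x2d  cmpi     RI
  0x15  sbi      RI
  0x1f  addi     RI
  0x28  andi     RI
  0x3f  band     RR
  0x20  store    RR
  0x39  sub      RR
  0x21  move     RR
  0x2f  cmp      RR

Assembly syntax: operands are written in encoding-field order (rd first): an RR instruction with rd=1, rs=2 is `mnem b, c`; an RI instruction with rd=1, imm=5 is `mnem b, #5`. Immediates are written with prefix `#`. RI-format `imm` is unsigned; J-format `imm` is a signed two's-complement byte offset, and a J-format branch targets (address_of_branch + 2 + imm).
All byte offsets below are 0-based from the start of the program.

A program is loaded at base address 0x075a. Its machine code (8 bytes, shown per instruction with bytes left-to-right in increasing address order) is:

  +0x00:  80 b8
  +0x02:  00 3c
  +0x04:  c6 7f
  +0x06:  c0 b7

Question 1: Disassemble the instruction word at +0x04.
off 0x04: read c6 7f as little → 0x7fc6
  top 6b → 0x1f → addi [RI]
  [9:7] rd=7 = m
  [6:0] imm=70 = #70

addi m, #70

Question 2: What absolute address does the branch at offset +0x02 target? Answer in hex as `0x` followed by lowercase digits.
0x075e

off 0x02: read 00 3c as little → 0x3c00
  op=0x3c00>>10=0xf ⇒ call (J)
  imm@[9:0]=0x0 ⇒ #0
  target = base 0x075a + off 0x02 + 2 + imm 0 = 0x075e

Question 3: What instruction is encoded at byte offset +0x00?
not b

@+00  little-endian(80 b8) = 0xb880
  op=0xb880>>10=0x2e ⇒ not (R)
  rd: (w>>7)&0x7=0x1 → b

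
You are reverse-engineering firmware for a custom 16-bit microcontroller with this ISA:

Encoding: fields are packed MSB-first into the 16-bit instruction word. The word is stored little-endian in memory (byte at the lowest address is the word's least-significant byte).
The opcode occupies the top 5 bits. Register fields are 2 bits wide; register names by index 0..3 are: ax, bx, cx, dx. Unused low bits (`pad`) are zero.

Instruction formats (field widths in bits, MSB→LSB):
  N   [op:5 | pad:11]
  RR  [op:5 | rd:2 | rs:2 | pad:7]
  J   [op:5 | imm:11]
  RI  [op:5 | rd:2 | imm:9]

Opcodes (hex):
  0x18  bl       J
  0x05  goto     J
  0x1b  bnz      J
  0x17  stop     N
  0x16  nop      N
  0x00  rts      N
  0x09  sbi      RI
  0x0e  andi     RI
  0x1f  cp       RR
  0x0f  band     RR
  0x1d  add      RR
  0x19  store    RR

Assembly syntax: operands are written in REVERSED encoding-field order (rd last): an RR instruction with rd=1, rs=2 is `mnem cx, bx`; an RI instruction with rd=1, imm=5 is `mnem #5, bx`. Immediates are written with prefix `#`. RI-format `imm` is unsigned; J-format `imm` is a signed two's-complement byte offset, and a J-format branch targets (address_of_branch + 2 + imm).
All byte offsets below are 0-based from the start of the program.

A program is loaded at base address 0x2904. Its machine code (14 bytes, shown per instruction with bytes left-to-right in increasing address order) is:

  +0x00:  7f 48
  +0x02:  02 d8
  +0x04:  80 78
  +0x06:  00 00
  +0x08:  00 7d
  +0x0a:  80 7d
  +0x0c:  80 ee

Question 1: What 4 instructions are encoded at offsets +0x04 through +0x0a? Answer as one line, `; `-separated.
off 0x04: read 80 78 as little → 0x7880
  opcode bits[15:11]=0xf: band/RR
  [10:9] rd=0 = ax
  [8:7] rs=1 = bx
off 0x06: read 00 00 as little → 0x0000
  opcode bits[15:11]=0x0: rts/N
off 0x08: read 00 7d as little → 0x7d00
  opcode bits[15:11]=0xf: band/RR
  [10:9] rd=2 = cx
  [8:7] rs=2 = cx
off 0x0a: read 80 7d as little → 0x7d80
  opcode bits[15:11]=0xf: band/RR
  [10:9] rd=2 = cx
  [8:7] rs=3 = dx

band bx, ax; rts; band cx, cx; band dx, cx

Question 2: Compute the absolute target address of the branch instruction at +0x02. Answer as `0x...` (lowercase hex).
0x290a

off 0x02: read 02 d8 as little → 0xd802
  opcode bits[15:11]=0x1b: bnz/J
  [10:0] imm=2 = #2
  target = base 0x2904 + off 0x02 + 2 + imm 2 = 0x290a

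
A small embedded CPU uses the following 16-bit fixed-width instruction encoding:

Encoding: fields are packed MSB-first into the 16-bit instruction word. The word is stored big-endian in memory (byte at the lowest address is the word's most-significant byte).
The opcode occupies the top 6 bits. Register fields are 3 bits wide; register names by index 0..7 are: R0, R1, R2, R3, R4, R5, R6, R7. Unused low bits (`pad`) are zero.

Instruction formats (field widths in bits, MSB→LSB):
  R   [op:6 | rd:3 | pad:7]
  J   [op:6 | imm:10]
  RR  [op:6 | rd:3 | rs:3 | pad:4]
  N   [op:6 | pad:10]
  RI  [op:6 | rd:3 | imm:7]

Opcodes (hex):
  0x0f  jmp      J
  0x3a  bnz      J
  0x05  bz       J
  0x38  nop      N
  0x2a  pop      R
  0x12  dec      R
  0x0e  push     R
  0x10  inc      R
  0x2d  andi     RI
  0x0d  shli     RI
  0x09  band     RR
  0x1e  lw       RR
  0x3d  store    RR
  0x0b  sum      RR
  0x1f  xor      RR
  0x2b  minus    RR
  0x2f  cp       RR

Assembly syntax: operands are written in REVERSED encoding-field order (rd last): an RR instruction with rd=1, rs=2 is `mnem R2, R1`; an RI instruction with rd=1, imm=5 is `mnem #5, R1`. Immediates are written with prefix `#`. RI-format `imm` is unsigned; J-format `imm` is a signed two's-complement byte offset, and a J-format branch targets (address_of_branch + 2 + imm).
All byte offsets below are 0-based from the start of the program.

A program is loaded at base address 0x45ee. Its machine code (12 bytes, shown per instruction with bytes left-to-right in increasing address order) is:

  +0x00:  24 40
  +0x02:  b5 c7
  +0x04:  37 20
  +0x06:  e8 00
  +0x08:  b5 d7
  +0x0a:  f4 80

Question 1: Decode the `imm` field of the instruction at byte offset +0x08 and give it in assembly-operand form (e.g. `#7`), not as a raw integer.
#87

[08] b5 d7 → 0xb5d7
  opcode bits[15:10]=0x2d: andi/RI
  rd@[9:7]=0x3 ⇒ R3
  imm@[6:0]=0x57 ⇒ #87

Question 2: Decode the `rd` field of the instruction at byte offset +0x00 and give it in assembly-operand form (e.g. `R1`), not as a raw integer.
R0

+0x00: 24 40 ⇒ word 0x2440 (big)
  opcode bits[15:10]=0x9: band/RR
  [9:7] rd=0 = R0
  [6:4] rs=4 = R4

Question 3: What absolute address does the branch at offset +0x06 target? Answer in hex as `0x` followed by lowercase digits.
0x45f6

+0x06: e8 00 ⇒ word 0xe800 (big)
  opcode bits[15:10]=0x3a: bnz/J
  [9:0] imm=0 = #0
  target = base 0x45ee + off 0x06 + 2 + imm 0 = 0x45f6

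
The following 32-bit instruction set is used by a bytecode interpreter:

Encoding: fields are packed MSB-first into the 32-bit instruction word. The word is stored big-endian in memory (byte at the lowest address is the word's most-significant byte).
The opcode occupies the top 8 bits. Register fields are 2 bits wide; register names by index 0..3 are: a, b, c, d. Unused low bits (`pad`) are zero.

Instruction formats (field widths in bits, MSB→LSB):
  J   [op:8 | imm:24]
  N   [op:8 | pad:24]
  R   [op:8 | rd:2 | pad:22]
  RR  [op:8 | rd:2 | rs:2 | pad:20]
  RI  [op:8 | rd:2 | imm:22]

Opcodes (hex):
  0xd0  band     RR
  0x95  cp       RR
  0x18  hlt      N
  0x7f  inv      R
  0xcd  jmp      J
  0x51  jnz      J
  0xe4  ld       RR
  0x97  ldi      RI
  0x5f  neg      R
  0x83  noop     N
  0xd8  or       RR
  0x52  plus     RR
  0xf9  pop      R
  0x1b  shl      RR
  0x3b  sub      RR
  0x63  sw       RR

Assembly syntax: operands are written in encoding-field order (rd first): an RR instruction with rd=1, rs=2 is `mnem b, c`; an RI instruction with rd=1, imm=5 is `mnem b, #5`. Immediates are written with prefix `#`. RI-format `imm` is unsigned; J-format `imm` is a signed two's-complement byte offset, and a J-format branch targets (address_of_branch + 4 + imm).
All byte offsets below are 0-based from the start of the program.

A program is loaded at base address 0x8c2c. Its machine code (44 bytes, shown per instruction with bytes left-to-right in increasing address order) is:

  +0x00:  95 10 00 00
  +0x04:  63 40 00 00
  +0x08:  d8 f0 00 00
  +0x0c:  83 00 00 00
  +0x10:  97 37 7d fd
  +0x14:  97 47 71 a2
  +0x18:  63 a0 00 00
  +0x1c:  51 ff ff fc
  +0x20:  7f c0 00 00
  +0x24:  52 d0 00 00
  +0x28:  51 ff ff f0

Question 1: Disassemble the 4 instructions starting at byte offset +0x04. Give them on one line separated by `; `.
sw b, a; or d, d; noop; ldi a, #3636733

[04] 63 40 00 00 → 0x63400000
  opcode bits[31:24]=0x63: sw/RR
  rd: (w>>22)&0x3=0x1 → b
  rs: (w>>20)&0x3=0x0 → a
[08] d8 f0 00 00 → 0xd8f00000
  opcode bits[31:24]=0xd8: or/RR
  rd: (w>>22)&0x3=0x3 → d
  rs: (w>>20)&0x3=0x3 → d
[0c] 83 00 00 00 → 0x83000000
  opcode bits[31:24]=0x83: noop/N
[10] 97 37 7d fd → 0x97377dfd
  opcode bits[31:24]=0x97: ldi/RI
  rd: (w>>22)&0x3=0x0 → a
  imm: (w>>0)&0x3fffff=0x377dfd → #3636733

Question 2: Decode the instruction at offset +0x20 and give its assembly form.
inv d

off 0x20: read 7f c0 00 00 as big → 0x7fc00000
  opcode bits[31:24]=0x7f: inv/R
  rd: (w>>22)&0x3=0x3 → d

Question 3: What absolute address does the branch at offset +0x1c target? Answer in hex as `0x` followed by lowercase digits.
0x8c48

@+1c  big-endian(51 ff ff fc) = 0x51fffffc
  opcode bits[31:24]=0x51: jnz/J
  imm@[23:0]=0xfffffc (s24→-4) ⇒ #-4
  target = base 0x8c2c + off 0x1c + 4 + imm -4 = 0x8c48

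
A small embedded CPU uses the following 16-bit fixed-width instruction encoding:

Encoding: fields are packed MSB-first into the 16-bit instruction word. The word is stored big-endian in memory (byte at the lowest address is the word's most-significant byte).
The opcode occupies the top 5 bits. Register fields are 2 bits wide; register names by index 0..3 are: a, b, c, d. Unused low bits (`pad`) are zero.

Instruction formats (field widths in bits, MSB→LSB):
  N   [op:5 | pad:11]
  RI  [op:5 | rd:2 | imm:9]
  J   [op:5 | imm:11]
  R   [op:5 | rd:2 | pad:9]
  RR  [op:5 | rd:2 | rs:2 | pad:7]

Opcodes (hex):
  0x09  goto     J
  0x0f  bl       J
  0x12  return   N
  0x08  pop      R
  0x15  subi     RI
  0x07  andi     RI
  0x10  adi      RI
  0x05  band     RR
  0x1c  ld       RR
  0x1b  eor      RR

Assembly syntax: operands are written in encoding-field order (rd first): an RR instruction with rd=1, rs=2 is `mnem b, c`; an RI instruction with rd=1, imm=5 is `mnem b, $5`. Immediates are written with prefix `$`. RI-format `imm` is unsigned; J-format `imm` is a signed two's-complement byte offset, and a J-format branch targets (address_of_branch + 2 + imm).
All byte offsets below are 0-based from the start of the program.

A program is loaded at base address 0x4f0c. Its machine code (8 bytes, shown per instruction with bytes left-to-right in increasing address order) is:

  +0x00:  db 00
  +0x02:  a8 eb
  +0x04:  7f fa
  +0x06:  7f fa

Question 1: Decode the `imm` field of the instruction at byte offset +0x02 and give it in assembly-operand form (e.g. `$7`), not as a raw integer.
$235

@+02  big-endian(a8 eb) = 0xa8eb
  op=0xa8eb>>11=0x15 ⇒ subi (RI)
  [10:9] rd=0 = a
  [8:0] imm=235 = $235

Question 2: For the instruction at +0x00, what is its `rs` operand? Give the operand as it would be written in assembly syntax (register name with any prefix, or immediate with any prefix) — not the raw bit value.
c

@+00  big-endian(db 00) = 0xdb00
  opcode bits[15:11]=0x1b: eor/RR
  rd@[10:9]=0x1 ⇒ b
  rs@[8:7]=0x2 ⇒ c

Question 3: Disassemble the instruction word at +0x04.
bl $-6

off 0x04: read 7f fa as big → 0x7ffa
  top 5b → 0xf → bl [J]
  imm: (w>>0)&0x7ff=0x7fa (s11→-6) → $-6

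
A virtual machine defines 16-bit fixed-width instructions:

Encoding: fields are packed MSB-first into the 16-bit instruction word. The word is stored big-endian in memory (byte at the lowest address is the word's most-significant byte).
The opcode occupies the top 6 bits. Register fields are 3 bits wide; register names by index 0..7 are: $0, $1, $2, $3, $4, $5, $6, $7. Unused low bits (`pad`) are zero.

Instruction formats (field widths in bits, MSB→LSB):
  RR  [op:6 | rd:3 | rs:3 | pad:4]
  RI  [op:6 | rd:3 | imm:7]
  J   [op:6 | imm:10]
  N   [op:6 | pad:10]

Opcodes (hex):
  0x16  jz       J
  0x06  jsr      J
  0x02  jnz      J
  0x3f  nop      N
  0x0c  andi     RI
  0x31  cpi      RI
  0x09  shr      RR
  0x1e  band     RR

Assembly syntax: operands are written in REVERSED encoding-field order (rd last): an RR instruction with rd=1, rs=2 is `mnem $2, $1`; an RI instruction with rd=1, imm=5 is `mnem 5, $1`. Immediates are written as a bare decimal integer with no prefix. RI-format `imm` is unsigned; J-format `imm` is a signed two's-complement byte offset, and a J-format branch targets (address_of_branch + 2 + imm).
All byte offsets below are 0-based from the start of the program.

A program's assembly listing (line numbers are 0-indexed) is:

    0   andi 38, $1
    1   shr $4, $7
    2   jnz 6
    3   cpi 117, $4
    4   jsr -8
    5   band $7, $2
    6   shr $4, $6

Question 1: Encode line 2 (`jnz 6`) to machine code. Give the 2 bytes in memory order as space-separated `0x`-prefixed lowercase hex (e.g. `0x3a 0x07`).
0x08 0x06

line 2 (jnz): pack op=0x2:6|imm=6:10 = 0x0806; big→ 08 06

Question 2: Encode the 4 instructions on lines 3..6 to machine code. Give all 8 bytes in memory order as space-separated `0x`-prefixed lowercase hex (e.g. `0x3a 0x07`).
0xc6 0x75 0x1b 0xf8 0x79 0x70 0x27 0x40

L3: cpi op=0x31:6|rd=4:3|imm=117:7 ⇒ 0xc675 ⇒ big c6 75
L4: jsr op=0x6:6|imm=-8:10 ⇒ 0x1bf8 ⇒ big 1b f8
L5: band op=0x1e:6|rd=2:3|rs=7:3|pad=0:4 ⇒ 0x7970 ⇒ big 79 70
L6: shr op=0x9:6|rd=6:3|rs=4:3|pad=0:4 ⇒ 0x2740 ⇒ big 27 40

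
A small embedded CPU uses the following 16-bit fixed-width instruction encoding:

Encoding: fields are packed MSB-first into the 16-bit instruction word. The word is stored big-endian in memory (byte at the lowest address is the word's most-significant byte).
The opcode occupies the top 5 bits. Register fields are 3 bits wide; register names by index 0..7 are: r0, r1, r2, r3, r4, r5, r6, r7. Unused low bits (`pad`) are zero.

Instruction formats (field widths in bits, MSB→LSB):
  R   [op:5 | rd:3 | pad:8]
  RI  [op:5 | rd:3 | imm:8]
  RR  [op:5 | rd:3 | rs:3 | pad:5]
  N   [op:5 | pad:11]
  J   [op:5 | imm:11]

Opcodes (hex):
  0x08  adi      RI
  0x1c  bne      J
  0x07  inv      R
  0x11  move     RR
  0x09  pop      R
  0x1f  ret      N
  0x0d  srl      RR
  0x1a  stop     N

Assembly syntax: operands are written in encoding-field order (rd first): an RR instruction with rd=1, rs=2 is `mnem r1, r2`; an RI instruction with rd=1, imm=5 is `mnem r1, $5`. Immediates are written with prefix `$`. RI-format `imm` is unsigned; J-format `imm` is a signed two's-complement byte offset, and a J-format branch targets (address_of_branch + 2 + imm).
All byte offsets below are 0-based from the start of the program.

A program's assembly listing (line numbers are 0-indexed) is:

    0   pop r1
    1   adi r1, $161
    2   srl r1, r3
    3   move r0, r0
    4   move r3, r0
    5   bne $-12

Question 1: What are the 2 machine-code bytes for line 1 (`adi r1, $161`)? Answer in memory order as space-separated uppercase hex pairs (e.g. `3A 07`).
1. adi fields op=0x8:5|rd=1:3|imm=161:8 → word 41a1h → 41 a1

41 A1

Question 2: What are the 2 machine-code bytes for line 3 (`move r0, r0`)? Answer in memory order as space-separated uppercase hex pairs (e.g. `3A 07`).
L3: move op=0x11:5|rd=0:3|rs=0:3|pad=0:5 ⇒ 0x8800 ⇒ big 88 00

88 00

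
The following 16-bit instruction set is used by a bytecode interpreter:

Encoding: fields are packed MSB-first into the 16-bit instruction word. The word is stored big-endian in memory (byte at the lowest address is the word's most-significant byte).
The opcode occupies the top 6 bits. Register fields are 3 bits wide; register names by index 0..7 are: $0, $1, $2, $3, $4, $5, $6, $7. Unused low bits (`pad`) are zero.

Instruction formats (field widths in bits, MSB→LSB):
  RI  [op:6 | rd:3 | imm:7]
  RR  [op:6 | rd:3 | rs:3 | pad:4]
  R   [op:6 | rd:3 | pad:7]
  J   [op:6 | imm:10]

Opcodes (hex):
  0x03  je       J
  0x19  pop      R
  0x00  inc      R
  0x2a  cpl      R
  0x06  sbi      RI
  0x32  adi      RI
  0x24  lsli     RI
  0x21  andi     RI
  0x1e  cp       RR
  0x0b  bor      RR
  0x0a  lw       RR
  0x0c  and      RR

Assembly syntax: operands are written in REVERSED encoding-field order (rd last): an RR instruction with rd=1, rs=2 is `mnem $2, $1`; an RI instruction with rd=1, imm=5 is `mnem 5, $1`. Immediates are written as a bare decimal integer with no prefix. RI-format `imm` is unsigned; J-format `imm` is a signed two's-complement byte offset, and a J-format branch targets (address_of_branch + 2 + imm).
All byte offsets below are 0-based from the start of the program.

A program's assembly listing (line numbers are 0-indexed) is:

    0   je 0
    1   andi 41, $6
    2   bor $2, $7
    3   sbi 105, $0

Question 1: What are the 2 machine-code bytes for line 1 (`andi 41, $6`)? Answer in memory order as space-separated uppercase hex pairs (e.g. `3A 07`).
L1: andi op=0x21:6|rd=6:3|imm=41:7 ⇒ 0x8729 ⇒ big 87 29

87 29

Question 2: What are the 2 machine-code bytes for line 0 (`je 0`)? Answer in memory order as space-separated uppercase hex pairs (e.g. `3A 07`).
0. je fields op=0x3:6|imm=0:10 → word 0c00h → 0c 00

0C 00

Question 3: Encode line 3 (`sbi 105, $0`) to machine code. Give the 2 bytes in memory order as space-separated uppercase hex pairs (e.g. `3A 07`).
line 3 (sbi): pack op=0x6:6|rd=0:3|imm=105:7 = 0x1869; big→ 18 69

18 69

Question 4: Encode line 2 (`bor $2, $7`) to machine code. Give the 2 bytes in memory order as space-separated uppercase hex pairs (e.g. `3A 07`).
2F A0

2. bor fields op=0xb:6|rd=7:3|rs=2:3|pad=0:4 → word 2fa0h → 2f a0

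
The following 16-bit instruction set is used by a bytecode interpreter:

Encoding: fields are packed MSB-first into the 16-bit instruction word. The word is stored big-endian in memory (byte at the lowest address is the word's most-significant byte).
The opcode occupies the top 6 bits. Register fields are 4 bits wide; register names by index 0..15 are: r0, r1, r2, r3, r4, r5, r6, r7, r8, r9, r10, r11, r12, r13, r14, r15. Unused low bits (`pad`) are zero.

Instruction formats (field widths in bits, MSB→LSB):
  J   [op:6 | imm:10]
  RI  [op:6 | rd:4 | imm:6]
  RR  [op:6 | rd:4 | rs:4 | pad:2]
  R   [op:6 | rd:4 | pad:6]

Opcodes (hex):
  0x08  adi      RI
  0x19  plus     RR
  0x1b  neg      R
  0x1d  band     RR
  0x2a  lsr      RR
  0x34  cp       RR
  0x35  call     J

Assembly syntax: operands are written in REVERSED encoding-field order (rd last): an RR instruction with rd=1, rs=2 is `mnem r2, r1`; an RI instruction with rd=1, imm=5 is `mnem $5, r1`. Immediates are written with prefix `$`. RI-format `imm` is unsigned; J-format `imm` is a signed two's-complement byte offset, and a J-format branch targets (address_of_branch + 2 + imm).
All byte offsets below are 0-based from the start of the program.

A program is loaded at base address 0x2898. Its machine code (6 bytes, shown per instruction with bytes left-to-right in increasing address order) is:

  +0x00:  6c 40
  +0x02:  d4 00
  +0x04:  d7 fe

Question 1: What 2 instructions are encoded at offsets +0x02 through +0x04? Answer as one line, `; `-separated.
call $0; call $-2

[02] d4 00 → 0xd400
  top 6b → 0x35 → call [J]
  [9:0] imm=0 = $0
[04] d7 fe → 0xd7fe
  top 6b → 0x35 → call [J]
  [9:0] imm=1022 (s10→-2) = $-2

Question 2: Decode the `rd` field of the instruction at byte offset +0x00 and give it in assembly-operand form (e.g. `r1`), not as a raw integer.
r1

@+00  big-endian(6c 40) = 0x6c40
  opcode bits[15:10]=0x1b: neg/R
  rd: (w>>6)&0xf=0x1 → r1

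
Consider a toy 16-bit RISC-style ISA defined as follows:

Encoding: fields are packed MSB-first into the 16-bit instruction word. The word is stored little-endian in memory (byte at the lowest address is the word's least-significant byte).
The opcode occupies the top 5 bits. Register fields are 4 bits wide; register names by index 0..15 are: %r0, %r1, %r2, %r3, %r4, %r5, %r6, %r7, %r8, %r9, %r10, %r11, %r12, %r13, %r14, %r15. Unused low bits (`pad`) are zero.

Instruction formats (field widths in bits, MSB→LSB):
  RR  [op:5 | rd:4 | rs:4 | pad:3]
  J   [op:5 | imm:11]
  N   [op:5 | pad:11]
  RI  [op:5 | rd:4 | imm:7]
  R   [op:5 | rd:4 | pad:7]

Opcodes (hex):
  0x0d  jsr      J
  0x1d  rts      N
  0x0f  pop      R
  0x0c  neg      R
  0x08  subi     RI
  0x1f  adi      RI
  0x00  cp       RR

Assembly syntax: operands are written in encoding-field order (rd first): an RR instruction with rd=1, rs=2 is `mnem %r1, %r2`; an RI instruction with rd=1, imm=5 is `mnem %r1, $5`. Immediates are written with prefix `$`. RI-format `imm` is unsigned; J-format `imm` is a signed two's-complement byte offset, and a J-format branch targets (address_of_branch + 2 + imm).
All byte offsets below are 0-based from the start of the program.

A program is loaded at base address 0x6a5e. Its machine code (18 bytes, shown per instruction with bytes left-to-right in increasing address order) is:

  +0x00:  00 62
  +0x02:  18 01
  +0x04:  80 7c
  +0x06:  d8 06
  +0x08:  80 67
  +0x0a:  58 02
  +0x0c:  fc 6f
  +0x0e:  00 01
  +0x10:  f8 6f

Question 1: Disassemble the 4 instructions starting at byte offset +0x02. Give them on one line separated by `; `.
@+02  little-endian(18 01) = 0x0118
  top 5b → 0x0 → cp [RR]
  [10:7] rd=2 = %r2
  [6:3] rs=3 = %r3
@+04  little-endian(80 7c) = 0x7c80
  top 5b → 0xf → pop [R]
  [10:7] rd=9 = %r9
@+06  little-endian(d8 06) = 0x06d8
  top 5b → 0x0 → cp [RR]
  [10:7] rd=13 = %r13
  [6:3] rs=11 = %r11
@+08  little-endian(80 67) = 0x6780
  top 5b → 0xc → neg [R]
  [10:7] rd=15 = %r15

cp %r2, %r3; pop %r9; cp %r13, %r11; neg %r15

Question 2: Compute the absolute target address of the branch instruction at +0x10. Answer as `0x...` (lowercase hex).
0x6a68

@+10  little-endian(f8 6f) = 0x6ff8
  top 5b → 0xd → jsr [J]
  imm: (w>>0)&0x7ff=0x7f8 (s11→-8) → $-8
  target = base 0x6a5e + off 0x10 + 2 + imm -8 = 0x6a68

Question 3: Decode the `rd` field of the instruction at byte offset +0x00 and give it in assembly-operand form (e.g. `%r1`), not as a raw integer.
off 0x00: read 00 62 as little → 0x6200
  opcode bits[15:11]=0xc: neg/R
  rd@[10:7]=0x4 ⇒ %r4

%r4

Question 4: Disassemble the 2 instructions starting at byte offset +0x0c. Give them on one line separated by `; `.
off 0x0c: read fc 6f as little → 0x6ffc
  op=0x6ffc>>11=0xd ⇒ jsr (J)
  imm: (w>>0)&0x7ff=0x7fc (s11→-4) → $-4
off 0x0e: read 00 01 as little → 0x0100
  op=0x0100>>11=0x0 ⇒ cp (RR)
  rd: (w>>7)&0xf=0x2 → %r2
  rs: (w>>3)&0xf=0x0 → %r0

jsr $-4; cp %r2, %r0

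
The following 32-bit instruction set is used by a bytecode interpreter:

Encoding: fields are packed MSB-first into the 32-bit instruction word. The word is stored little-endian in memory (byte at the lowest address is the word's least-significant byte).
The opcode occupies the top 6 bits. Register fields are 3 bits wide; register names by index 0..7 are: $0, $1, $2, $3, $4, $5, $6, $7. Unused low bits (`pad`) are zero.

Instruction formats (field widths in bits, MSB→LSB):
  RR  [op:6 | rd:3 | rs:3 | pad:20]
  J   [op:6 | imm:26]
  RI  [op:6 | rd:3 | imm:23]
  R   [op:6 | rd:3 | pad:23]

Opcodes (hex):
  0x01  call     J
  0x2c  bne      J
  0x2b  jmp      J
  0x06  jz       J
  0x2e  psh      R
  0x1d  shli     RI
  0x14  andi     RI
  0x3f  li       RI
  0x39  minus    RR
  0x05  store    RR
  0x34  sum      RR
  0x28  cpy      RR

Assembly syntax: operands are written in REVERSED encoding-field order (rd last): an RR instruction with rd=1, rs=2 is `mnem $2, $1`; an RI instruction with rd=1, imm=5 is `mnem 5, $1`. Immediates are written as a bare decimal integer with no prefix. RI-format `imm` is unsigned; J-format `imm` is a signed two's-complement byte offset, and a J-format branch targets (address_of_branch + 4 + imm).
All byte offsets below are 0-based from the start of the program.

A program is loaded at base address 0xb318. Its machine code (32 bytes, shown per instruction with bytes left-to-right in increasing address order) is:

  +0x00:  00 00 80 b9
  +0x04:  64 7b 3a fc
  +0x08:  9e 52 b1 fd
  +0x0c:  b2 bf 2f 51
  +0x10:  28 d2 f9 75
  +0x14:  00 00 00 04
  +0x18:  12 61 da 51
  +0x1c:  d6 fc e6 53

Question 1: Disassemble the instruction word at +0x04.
+0x04: 64 7b 3a fc ⇒ word 0xfc3a7b64 (little)
  opcode bits[31:26]=0x3f: li/RI
  rd@[25:23]=0x0 ⇒ $0
  imm@[22:0]=0x3a7b64 ⇒ 3832676

li 3832676, $0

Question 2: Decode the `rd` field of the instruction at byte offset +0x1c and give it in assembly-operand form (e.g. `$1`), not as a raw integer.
+0x1c: d6 fc e6 53 ⇒ word 0x53e6fcd6 (little)
  opcode bits[31:26]=0x14: andi/RI
  rd@[25:23]=0x7 ⇒ $7
  imm@[22:0]=0x66fcd6 ⇒ 6749398

$7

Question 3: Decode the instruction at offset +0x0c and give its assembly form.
andi 3129266, $2

+0x0c: b2 bf 2f 51 ⇒ word 0x512fbfb2 (little)
  opcode bits[31:26]=0x14: andi/RI
  rd@[25:23]=0x2 ⇒ $2
  imm@[22:0]=0x2fbfb2 ⇒ 3129266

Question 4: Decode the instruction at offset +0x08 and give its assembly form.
li 3232414, $3

[08] 9e 52 b1 fd → 0xfdb1529e
  opcode bits[31:26]=0x3f: li/RI
  rd: (w>>23)&0x7=0x3 → $3
  imm: (w>>0)&0x7fffff=0x31529e → 3232414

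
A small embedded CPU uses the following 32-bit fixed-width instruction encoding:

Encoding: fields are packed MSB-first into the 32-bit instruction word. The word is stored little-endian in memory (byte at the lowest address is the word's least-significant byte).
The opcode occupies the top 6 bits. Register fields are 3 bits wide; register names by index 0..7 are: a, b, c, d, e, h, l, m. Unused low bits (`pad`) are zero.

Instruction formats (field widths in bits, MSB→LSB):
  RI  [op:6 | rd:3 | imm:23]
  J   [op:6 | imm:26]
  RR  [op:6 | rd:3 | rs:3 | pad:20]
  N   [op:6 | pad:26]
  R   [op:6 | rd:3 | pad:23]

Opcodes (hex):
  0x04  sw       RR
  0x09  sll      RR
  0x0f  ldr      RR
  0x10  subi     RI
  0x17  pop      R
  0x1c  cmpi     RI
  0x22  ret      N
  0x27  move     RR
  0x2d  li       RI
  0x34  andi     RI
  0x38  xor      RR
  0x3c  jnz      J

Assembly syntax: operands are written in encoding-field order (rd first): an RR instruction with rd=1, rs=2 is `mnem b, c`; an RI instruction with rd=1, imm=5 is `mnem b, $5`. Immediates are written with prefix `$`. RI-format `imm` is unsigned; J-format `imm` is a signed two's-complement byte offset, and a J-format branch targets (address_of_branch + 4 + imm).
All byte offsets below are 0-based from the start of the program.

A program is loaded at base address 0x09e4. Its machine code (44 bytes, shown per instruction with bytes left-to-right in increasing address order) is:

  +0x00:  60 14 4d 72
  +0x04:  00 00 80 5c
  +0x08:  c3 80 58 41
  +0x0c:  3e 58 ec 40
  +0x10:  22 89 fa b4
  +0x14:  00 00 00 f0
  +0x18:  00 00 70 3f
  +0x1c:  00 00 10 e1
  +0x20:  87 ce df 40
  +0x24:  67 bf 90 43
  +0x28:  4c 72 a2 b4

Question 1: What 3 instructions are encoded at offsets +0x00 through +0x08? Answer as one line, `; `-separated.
+0x00: 60 14 4d 72 ⇒ word 0x724d1460 (little)
  opcode bits[31:26]=0x1c: cmpi/RI
  rd: (w>>23)&0x7=0x4 → e
  imm: (w>>0)&0x7fffff=0x4d1460 → $5051488
+0x04: 00 00 80 5c ⇒ word 0x5c800000 (little)
  opcode bits[31:26]=0x17: pop/R
  rd: (w>>23)&0x7=0x1 → b
+0x08: c3 80 58 41 ⇒ word 0x415880c3 (little)
  opcode bits[31:26]=0x10: subi/RI
  rd: (w>>23)&0x7=0x2 → c
  imm: (w>>0)&0x7fffff=0x5880c3 → $5800131

cmpi e, $5051488; pop b; subi c, $5800131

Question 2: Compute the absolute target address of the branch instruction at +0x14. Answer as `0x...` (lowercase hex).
0x09fc

off 0x14: read 00 00 00 f0 as little → 0xf0000000
  top 6b → 0x3c → jnz [J]
  imm: (w>>0)&0x3ffffff=0x0 → $0
  target = base 0x09e4 + off 0x14 + 4 + imm 0 = 0x09fc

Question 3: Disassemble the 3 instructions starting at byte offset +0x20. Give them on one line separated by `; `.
off 0x20: read 87 ce df 40 as little → 0x40dfce87
  opcode bits[31:26]=0x10: subi/RI
  [25:23] rd=1 = b
  [22:0] imm=6278791 = $6278791
off 0x24: read 67 bf 90 43 as little → 0x4390bf67
  opcode bits[31:26]=0x10: subi/RI
  [25:23] rd=7 = m
  [22:0] imm=1097575 = $1097575
off 0x28: read 4c 72 a2 b4 as little → 0xb4a2724c
  opcode bits[31:26]=0x2d: li/RI
  [25:23] rd=1 = b
  [22:0] imm=2257484 = $2257484

subi b, $6278791; subi m, $1097575; li b, $2257484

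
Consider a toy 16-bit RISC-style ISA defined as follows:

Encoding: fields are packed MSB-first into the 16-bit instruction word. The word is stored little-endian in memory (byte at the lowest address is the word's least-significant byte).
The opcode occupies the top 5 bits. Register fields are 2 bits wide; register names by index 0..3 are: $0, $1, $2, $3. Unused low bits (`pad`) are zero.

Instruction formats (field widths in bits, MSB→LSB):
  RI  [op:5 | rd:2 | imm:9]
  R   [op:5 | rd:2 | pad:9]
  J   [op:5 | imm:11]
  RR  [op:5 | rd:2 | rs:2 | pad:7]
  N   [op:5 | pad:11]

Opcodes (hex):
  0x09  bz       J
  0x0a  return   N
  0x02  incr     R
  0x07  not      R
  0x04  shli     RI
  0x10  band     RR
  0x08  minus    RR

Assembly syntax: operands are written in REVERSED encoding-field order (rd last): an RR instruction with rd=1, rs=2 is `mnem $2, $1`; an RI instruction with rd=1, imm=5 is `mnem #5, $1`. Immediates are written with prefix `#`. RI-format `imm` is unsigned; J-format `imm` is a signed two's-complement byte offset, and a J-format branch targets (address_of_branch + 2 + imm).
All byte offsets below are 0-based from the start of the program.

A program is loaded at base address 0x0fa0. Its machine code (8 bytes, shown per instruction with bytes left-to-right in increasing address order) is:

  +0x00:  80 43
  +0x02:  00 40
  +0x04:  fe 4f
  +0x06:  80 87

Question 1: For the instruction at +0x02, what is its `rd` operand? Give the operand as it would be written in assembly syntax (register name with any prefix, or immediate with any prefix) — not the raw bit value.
off 0x02: read 00 40 as little → 0x4000
  op=0x4000>>11=0x8 ⇒ minus (RR)
  [10:9] rd=0 = $0
  [8:7] rs=0 = $0

$0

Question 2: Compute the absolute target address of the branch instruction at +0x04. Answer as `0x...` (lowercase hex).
0x0fa4

[04] fe 4f → 0x4ffe
  opcode bits[15:11]=0x9: bz/J
  imm: (w>>0)&0x7ff=0x7fe (s11→-2) → #-2
  target = base 0x0fa0 + off 0x04 + 2 + imm -2 = 0x0fa4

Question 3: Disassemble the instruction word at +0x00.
minus $3, $1

off 0x00: read 80 43 as little → 0x4380
  op=0x4380>>11=0x8 ⇒ minus (RR)
  rd: (w>>9)&0x3=0x1 → $1
  rs: (w>>7)&0x3=0x3 → $3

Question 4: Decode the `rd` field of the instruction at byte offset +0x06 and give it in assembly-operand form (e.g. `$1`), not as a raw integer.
+0x06: 80 87 ⇒ word 0x8780 (little)
  opcode bits[15:11]=0x10: band/RR
  rd@[10:9]=0x3 ⇒ $3
  rs@[8:7]=0x3 ⇒ $3

$3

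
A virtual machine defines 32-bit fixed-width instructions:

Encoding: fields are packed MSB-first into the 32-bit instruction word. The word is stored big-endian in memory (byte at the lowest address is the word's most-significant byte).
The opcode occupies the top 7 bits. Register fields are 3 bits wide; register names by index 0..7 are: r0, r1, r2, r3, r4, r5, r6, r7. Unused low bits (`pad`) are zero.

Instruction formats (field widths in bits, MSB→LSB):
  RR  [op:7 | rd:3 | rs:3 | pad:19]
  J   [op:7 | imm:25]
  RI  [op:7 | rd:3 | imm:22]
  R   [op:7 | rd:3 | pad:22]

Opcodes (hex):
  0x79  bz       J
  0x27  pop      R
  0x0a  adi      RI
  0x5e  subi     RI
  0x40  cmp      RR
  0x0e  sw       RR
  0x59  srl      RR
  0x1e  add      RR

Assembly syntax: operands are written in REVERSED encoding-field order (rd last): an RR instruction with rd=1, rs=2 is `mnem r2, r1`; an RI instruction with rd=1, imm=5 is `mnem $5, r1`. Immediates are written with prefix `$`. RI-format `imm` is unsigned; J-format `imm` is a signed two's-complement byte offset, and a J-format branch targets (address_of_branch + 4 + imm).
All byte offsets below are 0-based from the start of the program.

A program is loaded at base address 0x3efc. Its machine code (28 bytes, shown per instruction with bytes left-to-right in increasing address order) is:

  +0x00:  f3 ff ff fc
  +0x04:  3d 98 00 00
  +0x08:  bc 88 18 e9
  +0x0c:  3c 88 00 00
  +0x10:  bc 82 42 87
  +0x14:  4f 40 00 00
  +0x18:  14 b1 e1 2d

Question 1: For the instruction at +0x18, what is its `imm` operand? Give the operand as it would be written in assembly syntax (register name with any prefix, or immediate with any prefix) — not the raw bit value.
@+18  big-endian(14 b1 e1 2d) = 0x14b1e12d
  top 7b → 0xa → adi [RI]
  rd@[24:22]=0x2 ⇒ r2
  imm@[21:0]=0x31e12d ⇒ $3268909

$3268909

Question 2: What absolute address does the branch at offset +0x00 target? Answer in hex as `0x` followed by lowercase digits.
0x3efc

@+00  big-endian(f3 ff ff fc) = 0xf3fffffc
  op=0xf3fffffc>>25=0x79 ⇒ bz (J)
  imm: (w>>0)&0x1ffffff=0x1fffffc (s25→-4) → $-4
  target = base 0x3efc + off 0x00 + 4 + imm -4 = 0x3efc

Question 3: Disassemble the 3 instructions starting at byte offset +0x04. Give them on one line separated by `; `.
+0x04: 3d 98 00 00 ⇒ word 0x3d980000 (big)
  opcode bits[31:25]=0x1e: add/RR
  rd: (w>>22)&0x7=0x6 → r6
  rs: (w>>19)&0x7=0x3 → r3
+0x08: bc 88 18 e9 ⇒ word 0xbc8818e9 (big)
  opcode bits[31:25]=0x5e: subi/RI
  rd: (w>>22)&0x7=0x2 → r2
  imm: (w>>0)&0x3fffff=0x818e9 → $530665
+0x0c: 3c 88 00 00 ⇒ word 0x3c880000 (big)
  opcode bits[31:25]=0x1e: add/RR
  rd: (w>>22)&0x7=0x2 → r2
  rs: (w>>19)&0x7=0x1 → r1

add r3, r6; subi $530665, r2; add r1, r2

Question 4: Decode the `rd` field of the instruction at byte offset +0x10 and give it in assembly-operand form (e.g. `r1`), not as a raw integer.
r2

@+10  big-endian(bc 82 42 87) = 0xbc824287
  opcode bits[31:25]=0x5e: subi/RI
  rd: (w>>22)&0x7=0x2 → r2
  imm: (w>>0)&0x3fffff=0x24287 → $148103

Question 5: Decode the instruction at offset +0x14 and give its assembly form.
off 0x14: read 4f 40 00 00 as big → 0x4f400000
  op=0x4f400000>>25=0x27 ⇒ pop (R)
  rd: (w>>22)&0x7=0x5 → r5

pop r5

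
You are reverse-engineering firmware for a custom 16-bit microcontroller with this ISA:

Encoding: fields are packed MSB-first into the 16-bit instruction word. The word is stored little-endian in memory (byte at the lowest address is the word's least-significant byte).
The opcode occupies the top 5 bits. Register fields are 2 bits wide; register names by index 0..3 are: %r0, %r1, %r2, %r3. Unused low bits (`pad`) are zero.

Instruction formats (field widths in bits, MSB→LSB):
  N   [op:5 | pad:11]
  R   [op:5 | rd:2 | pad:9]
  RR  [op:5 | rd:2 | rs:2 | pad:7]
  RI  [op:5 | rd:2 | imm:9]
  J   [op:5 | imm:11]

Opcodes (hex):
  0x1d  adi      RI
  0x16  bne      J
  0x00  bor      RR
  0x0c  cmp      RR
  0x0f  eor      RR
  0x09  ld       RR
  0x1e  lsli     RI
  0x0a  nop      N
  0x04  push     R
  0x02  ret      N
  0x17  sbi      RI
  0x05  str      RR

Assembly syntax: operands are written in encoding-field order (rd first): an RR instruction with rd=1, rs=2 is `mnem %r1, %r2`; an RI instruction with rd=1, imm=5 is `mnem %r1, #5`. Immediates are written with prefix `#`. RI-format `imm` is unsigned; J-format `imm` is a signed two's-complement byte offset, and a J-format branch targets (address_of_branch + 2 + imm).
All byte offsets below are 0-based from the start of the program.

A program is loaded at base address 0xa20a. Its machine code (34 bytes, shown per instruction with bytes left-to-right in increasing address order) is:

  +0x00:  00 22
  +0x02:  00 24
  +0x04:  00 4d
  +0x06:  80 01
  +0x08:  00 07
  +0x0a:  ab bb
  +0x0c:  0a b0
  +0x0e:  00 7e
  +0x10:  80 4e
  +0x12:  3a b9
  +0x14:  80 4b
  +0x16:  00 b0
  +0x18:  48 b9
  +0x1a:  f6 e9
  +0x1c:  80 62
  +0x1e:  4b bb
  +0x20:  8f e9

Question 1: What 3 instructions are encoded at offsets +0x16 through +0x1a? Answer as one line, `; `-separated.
[16] 00 b0 → 0xb000
  top 5b → 0x16 → bne [J]
  imm@[10:0]=0x0 ⇒ #0
[18] 48 b9 → 0xb948
  top 5b → 0x17 → sbi [RI]
  rd@[10:9]=0x0 ⇒ %r0
  imm@[8:0]=0x148 ⇒ #328
[1a] f6 e9 → 0xe9f6
  top 5b → 0x1d → adi [RI]
  rd@[10:9]=0x0 ⇒ %r0
  imm@[8:0]=0x1f6 ⇒ #502

bne #0; sbi %r0, #328; adi %r0, #502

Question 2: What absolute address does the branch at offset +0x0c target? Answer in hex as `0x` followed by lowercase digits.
0xa222

@+0c  little-endian(0a b0) = 0xb00a
  op=0xb00a>>11=0x16 ⇒ bne (J)
  imm: (w>>0)&0x7ff=0xa → #10
  target = base 0xa20a + off 0x0c + 2 + imm 10 = 0xa222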